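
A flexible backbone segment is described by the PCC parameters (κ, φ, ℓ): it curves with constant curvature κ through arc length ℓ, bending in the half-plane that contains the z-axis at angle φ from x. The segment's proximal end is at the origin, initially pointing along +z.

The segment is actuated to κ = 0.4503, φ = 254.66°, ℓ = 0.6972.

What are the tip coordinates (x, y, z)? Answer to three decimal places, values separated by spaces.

θ = κ·ℓ = 0.4503 × 0.6972 = 0.31395 rad
ρ = (1 − cos θ)/κ = (1 − 0.95112)/0.4503 = 0.10855
z = sin θ / κ = 0.30882/0.4503 = 0.68580
x = ρ cos φ = 0.10855 × cos(254.66°) = -0.02872
y = ρ sin φ = 0.10855 × sin(254.66°) = -0.10468

-0.029 -0.105 0.686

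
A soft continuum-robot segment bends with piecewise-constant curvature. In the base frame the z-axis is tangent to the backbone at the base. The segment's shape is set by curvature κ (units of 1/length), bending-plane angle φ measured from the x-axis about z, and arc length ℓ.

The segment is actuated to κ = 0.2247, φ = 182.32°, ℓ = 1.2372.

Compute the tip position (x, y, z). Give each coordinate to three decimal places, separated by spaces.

-0.171 -0.007 1.221

θ = κ·ℓ = 0.2247 × 1.2372 = 0.27800 rad
ρ = (1 − cos θ)/κ = (1 − 0.96161)/0.2247 = 0.17087
z = sin θ / κ = 0.27443/0.2247 = 1.22133
x = ρ cos φ = 0.17087 × cos(182.32°) = -0.17073
y = ρ sin φ = 0.17087 × sin(182.32°) = -0.00692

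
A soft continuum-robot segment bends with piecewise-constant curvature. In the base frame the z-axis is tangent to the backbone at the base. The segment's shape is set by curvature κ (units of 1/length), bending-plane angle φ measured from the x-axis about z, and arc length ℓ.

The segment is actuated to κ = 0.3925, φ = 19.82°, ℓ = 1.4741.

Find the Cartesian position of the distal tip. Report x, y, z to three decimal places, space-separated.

θ = κ·ℓ = 0.3925 × 1.4741 = 0.57858 rad
ρ = (1 − cos θ)/κ = (1 − 0.83724)/0.3925 = 0.41468
z = sin θ / κ = 0.54684/0.3925 = 1.39322
x = ρ cos φ = 0.41468 × cos(19.82°) = 0.39012
y = ρ sin φ = 0.41468 × sin(19.82°) = 0.14060

0.390 0.141 1.393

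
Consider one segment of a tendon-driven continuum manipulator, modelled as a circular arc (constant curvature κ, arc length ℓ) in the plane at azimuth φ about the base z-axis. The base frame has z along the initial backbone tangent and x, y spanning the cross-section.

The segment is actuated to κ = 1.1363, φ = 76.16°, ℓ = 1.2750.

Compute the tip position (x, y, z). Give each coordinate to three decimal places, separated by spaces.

0.185 0.750 0.874

θ = κ·ℓ = 1.1363 × 1.2750 = 1.44878 rad
ρ = (1 − cos θ)/κ = (1 − 0.12171)/1.1363 = 0.77294
z = sin θ / κ = 0.99257/1.1363 = 0.87351
x = ρ cos φ = 0.77294 × cos(76.16°) = 0.18490
y = ρ sin φ = 0.77294 × sin(76.16°) = 0.75050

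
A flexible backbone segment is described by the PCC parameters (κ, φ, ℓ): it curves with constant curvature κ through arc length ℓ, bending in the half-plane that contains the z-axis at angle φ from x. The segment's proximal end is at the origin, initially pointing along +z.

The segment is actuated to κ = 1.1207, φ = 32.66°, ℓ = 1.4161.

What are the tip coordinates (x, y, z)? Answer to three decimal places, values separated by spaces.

θ = κ·ℓ = 1.1207 × 1.4161 = 1.58702 rad
ρ = (1 − cos θ)/κ = (1 − -0.01623)/1.1207 = 0.90678
z = sin θ / κ = 0.99987/1.1207 = 0.89218
x = ρ cos φ = 0.90678 × cos(32.66°) = 0.76341
y = ρ sin φ = 0.90678 × sin(32.66°) = 0.48935

0.763 0.489 0.892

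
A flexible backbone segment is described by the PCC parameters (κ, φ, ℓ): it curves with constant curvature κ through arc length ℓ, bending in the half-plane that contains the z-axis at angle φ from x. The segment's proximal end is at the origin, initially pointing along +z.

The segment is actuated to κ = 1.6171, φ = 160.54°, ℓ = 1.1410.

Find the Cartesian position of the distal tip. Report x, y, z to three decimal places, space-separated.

θ = κ·ℓ = 1.6171 × 1.1410 = 1.84511 rad
ρ = (1 − cos θ)/κ = (1 − -0.27089)/1.6171 = 0.78591
z = sin θ / κ = 0.96261/1.6171 = 0.59527
x = ρ cos φ = 0.78591 × cos(160.54°) = -0.74101
y = ρ sin φ = 0.78591 × sin(160.54°) = 0.26182

-0.741 0.262 0.595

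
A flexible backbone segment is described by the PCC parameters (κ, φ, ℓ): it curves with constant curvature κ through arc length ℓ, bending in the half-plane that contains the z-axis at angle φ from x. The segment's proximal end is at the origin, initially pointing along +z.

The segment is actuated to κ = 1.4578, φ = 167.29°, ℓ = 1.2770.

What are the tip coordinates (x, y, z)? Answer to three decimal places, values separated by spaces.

θ = κ·ℓ = 1.4578 × 1.2770 = 1.86161 rad
ρ = (1 − cos θ)/κ = (1 − -0.28673)/1.4578 = 0.88265
z = sin θ / κ = 0.95801/1.4578 = 0.65716
x = ρ cos φ = 0.88265 × cos(167.29°) = -0.86103
y = ρ sin φ = 0.88265 × sin(167.29°) = 0.19420

-0.861 0.194 0.657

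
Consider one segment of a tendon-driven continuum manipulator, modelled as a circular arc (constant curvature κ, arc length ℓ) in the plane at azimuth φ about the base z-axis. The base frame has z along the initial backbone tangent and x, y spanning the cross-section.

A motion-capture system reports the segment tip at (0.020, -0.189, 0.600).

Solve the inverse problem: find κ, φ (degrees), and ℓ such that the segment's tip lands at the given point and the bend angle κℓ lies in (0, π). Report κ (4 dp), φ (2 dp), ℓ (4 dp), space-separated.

ρ = √(x²+y²) = √(0.020² + -0.189²) = 0.19006
φ = atan2(y, x) mod 360° = atan2(-0.189, 0.020) = 276.0406°
|p|² = ρ² + z² = 0.19006² + 0.600² = 0.39612
κ = 2ρ / |p|² = 2×0.19006 / 0.39612 = 0.95958
θ = 2·atan2(ρ, z) = 2·atan2(0.19006, 0.600) = 0.61352 rad
ℓ = θ/κ = 0.61352/0.95958 = 0.63936

0.9596 276.04 0.6394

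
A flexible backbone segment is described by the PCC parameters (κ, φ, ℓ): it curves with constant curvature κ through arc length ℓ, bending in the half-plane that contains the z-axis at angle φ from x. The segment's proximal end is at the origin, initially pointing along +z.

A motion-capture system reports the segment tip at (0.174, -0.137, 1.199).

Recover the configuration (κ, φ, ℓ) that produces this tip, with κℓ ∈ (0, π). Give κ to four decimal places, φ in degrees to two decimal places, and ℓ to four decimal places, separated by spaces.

ρ = √(x²+y²) = √(0.174² + -0.137²) = 0.22146
φ = atan2(y, x) mod 360° = atan2(-0.137, 0.174) = 321.7846°
|p|² = ρ² + z² = 0.22146² + 1.199² = 1.48665
κ = 2ρ / |p|² = 2×0.22146 / 1.48665 = 0.29793
θ = 2·atan2(ρ, z) = 2·atan2(0.22146, 1.199) = 0.36529 rad
ℓ = θ/κ = 0.36529/0.29793 = 1.22609

0.2979 321.78 1.2261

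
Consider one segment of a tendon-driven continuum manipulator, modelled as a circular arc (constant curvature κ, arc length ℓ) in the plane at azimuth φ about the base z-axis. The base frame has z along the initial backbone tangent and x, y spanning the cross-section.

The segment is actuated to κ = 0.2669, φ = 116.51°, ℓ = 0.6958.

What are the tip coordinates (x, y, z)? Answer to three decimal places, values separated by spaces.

-0.029 0.058 0.692

θ = κ·ℓ = 0.2669 × 0.6958 = 0.18571 rad
ρ = (1 − cos θ)/κ = (1 − 0.98281)/0.2669 = 0.06442
z = sin θ / κ = 0.18464/0.2669 = 0.69181
x = ρ cos φ = 0.06442 × cos(116.51°) = -0.02876
y = ρ sin φ = 0.06442 × sin(116.51°) = 0.05765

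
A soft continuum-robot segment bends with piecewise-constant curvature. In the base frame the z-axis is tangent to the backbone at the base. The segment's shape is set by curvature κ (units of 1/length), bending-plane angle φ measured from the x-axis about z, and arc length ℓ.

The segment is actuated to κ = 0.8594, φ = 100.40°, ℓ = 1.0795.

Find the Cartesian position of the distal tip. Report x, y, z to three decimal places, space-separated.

-0.084 0.458 0.931

θ = κ·ℓ = 0.8594 × 1.0795 = 0.92772 rad
ρ = (1 − cos θ)/κ = (1 − 0.59966)/0.8594 = 0.46584
z = sin θ / κ = 0.80026/0.8594 = 0.93118
x = ρ cos φ = 0.46584 × cos(100.40°) = -0.08409
y = ρ sin φ = 0.46584 × sin(100.40°) = 0.45819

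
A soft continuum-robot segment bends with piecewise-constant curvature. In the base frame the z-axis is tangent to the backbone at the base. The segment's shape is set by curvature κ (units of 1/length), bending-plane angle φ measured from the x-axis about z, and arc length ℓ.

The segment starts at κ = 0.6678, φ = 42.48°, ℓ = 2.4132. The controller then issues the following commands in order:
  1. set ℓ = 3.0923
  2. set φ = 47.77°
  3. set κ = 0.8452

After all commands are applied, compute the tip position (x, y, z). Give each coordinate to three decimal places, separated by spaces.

1.482 1.633 0.596

initial: κ=0.6678, φ=42.48°, ℓ=2.4132
cmd 1: set ℓ=3.0923 → (κ,φ,ℓ)=(0.6678,42.48°,3.0923) → tip=(1.6283,1.4910,1.3183)
cmd 2: set φ=47.77° → (κ,φ,ℓ)=(0.6678,47.77°,3.0923) → tip=(1.4839,1.6348,1.3183)
cmd 3: set κ=0.8452 → (κ,φ,ℓ)=(0.8452,47.77°,3.0923) → tip=(1.4821,1.6328,0.5961)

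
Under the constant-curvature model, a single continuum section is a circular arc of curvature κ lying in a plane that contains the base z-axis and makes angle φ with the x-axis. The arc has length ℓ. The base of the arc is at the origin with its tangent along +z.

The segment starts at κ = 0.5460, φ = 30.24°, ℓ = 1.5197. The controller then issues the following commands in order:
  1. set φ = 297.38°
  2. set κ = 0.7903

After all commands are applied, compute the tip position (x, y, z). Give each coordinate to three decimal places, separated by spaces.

0.372 -0.718 1.180

initial: κ=0.5460, φ=30.24°, ℓ=1.5197
cmd 1: set φ=297.38° → (κ,φ,ℓ)=(0.5460,297.38°,1.5197) → tip=(0.2737,-0.5285,1.3512)
cmd 2: set κ=0.7903 → (κ,φ,ℓ)=(0.7903,297.38°,1.5197) → tip=(0.3716,-0.7175,1.1798)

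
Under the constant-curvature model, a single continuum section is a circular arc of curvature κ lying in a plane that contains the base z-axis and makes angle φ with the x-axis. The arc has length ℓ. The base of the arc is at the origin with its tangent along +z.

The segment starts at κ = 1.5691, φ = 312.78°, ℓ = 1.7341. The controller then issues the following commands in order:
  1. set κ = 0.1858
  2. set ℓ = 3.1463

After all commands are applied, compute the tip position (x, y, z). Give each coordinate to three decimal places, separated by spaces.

0.607 -0.656 2.970

initial: κ=1.5691, φ=312.78°, ℓ=1.7341
cmd 1: set κ=0.1858 → (κ,φ,ℓ)=(0.1858,312.78°,1.7341) → tip=(0.1881,-0.2033,1.7043)
cmd 2: set ℓ=3.1463 → (κ,φ,ℓ)=(0.1858,312.78°,3.1463) → tip=(0.6070,-0.6560,2.9701)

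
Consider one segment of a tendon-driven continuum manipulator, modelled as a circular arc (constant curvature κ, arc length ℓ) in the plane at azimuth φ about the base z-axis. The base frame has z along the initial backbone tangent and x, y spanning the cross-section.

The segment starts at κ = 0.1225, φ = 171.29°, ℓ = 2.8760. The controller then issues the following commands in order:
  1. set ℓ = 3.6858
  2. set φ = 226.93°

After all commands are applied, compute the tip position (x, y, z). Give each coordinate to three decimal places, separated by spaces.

-0.559 -0.598 3.562

initial: κ=0.1225, φ=171.29°, ℓ=2.8760
cmd 1: set ℓ=3.6858 → (κ,φ,ℓ)=(0.1225,171.29°,3.6858) → tip=(-0.8086,0.1239,3.5618)
cmd 2: set φ=226.93° → (κ,φ,ℓ)=(0.1225,226.93°,3.6858) → tip=(-0.5586,-0.5976,3.5618)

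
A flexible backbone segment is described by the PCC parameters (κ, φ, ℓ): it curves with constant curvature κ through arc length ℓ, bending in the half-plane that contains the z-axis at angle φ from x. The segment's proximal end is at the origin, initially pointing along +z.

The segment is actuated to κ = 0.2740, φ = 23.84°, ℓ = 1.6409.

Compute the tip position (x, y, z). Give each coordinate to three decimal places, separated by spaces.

θ = κ·ℓ = 0.2740 × 1.6409 = 0.44961 rad
ρ = (1 − cos θ)/κ = (1 − 0.90062)/0.2740 = 0.36271
z = sin θ / κ = 0.43461/0.2740 = 1.58617
x = ρ cos φ = 0.36271 × cos(23.84°) = 0.33176
y = ρ sin φ = 0.36271 × sin(23.84°) = 0.14660

0.332 0.147 1.586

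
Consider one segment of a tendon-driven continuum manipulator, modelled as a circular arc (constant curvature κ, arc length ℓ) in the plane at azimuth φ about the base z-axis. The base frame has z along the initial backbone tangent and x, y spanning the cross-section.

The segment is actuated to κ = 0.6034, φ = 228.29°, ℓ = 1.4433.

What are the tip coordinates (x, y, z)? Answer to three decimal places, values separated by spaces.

-0.392 -0.440 1.268

θ = κ·ℓ = 0.6034 × 1.4433 = 0.87089 rad
ρ = (1 − cos θ)/κ = (1 − 0.64415)/0.6034 = 0.58974
z = sin θ / κ = 0.76490/0.6034 = 1.26765
x = ρ cos φ = 0.58974 × cos(228.29°) = -0.39239
y = ρ sin φ = 0.58974 × sin(228.29°) = -0.44026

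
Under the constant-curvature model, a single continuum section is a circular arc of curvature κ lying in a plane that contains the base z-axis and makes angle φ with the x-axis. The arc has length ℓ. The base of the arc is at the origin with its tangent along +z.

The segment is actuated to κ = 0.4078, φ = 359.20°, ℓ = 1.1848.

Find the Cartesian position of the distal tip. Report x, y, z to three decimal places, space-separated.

θ = κ·ℓ = 0.4078 × 1.1848 = 0.48316 rad
ρ = (1 − cos θ)/κ = (1 − 0.88553)/0.4078 = 0.28070
z = sin θ / κ = 0.46458/0.4078 = 1.13924
x = ρ cos φ = 0.28070 × cos(359.20°) = 0.28067
y = ρ sin φ = 0.28070 × sin(359.20°) = -0.00392

0.281 -0.004 1.139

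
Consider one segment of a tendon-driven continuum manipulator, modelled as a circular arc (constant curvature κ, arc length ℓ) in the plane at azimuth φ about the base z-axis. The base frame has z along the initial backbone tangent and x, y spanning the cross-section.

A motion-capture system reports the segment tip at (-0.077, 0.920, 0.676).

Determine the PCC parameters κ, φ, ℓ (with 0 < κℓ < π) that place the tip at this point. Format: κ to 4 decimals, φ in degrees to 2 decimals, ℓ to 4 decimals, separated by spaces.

ρ = √(x²+y²) = √(-0.077² + 0.920²) = 0.92322
φ = atan2(y, x) mod 360° = atan2(0.920, -0.077) = 94.7843°
|p|² = ρ² + z² = 0.92322² + 0.676² = 1.30931
κ = 2ρ / |p|² = 2×0.92322 / 1.30931 = 1.41024
θ = 2·atan2(ρ, z) = 2·atan2(0.92322, 0.676) = 1.87754 rad
ℓ = θ/κ = 1.87754/1.41024 = 1.33136

1.4102 94.78 1.3314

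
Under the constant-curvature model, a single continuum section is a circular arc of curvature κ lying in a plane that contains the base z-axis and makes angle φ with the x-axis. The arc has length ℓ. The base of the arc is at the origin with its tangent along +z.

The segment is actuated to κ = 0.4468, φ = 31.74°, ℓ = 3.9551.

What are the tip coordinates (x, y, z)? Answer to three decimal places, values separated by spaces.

2.275 1.407 2.195

θ = κ·ℓ = 0.4468 × 3.9551 = 1.76714 rad
ρ = (1 − cos θ)/κ = (1 − -0.19508)/0.4468 = 2.67476
z = sin θ / κ = 0.98079/0.4468 = 2.19514
x = ρ cos φ = 2.67476 × cos(31.74°) = 2.27473
y = ρ sin φ = 2.67476 × sin(31.74°) = 1.40710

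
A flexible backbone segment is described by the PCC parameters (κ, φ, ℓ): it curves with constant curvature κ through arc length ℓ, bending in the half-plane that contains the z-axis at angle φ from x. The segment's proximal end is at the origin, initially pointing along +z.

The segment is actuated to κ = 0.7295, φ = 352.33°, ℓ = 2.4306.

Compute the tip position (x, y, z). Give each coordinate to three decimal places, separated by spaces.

1.632 -0.220 1.343

θ = κ·ℓ = 0.7295 × 2.4306 = 1.77312 rad
ρ = (1 − cos θ)/κ = (1 − -0.20095)/0.7295 = 1.64626
z = sin θ / κ = 0.97960/0.7295 = 1.34284
x = ρ cos φ = 1.64626 × cos(352.33°) = 1.63153
y = ρ sin φ = 1.64626 × sin(352.33°) = -0.21972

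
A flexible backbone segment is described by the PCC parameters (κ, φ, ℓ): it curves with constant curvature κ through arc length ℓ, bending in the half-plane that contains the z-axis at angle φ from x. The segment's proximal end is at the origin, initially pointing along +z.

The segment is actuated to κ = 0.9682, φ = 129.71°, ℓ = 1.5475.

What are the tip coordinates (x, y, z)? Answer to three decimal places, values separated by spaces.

θ = κ·ℓ = 0.9682 × 1.5475 = 1.49829 rad
ρ = (1 − cos θ)/κ = (1 − 0.07244)/0.9682 = 0.95802
z = sin θ / κ = 0.99737/0.9682 = 1.03013
x = ρ cos φ = 0.95802 × cos(129.71°) = -0.61208
y = ρ sin φ = 0.95802 × sin(129.71°) = 0.73699

-0.612 0.737 1.030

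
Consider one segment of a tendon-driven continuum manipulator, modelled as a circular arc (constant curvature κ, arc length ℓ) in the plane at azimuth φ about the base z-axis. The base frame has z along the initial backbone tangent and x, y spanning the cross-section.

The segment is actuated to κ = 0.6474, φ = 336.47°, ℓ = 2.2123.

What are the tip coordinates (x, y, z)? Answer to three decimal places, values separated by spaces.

1.221 -0.531 1.530

θ = κ·ℓ = 0.6474 × 2.2123 = 1.43224 rad
ρ = (1 − cos θ)/κ = (1 − 0.13811)/0.6474 = 1.33131
z = sin θ / κ = 0.99042/0.6474 = 1.52984
x = ρ cos φ = 1.33131 × cos(336.47°) = 1.22061
y = ρ sin φ = 1.33131 × sin(336.47°) = -0.53150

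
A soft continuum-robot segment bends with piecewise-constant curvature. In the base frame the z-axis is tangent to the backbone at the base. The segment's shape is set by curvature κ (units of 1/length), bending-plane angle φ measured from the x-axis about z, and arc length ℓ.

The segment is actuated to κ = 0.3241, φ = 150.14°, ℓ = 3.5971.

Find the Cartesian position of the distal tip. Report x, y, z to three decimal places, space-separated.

θ = κ·ℓ = 0.3241 × 3.5971 = 1.16582 rad
ρ = (1 − cos θ)/κ = (1 − 0.39400)/0.3241 = 1.86980
z = sin θ / κ = 0.91911/0.3241 = 2.83589
x = ρ cos φ = 1.86980 × cos(150.14°) = -1.62158
y = ρ sin φ = 1.86980 × sin(150.14°) = 0.93094

-1.622 0.931 2.836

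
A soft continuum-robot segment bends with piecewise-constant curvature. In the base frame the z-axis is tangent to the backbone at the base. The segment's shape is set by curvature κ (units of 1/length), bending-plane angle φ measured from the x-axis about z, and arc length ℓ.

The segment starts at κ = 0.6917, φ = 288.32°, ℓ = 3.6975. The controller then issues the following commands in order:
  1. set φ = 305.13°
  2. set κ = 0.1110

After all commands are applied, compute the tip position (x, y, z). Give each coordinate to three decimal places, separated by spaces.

initial: κ=0.6917, φ=288.32°, ℓ=3.6975
cmd 1: set φ=305.13° → (κ,φ,ℓ)=(0.6917,305.13°,3.6975) → tip=(1.5259,-2.1688,0.7972)
cmd 2: set κ=0.1110 → (κ,φ,ℓ)=(0.1110,305.13°,3.6975) → tip=(0.4305,-0.6119,3.5946)

0.431 -0.612 3.595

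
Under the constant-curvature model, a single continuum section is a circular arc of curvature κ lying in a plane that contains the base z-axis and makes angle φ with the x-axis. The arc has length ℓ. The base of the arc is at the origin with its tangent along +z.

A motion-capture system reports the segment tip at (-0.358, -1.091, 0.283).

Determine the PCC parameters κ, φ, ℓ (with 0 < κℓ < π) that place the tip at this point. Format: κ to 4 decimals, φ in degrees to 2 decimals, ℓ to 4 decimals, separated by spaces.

ρ = √(x²+y²) = √(-0.358² + -1.091²) = 1.14824
φ = atan2(y, x) mod 360° = atan2(-1.091, -0.358) = 251.8333°
|p|² = ρ² + z² = 1.14824² + 0.283² = 1.39853
κ = 2ρ / |p|² = 2×1.14824 / 1.39853 = 1.64206
θ = 2·atan2(ρ, z) = 2·atan2(1.14824, 0.283) = 2.65829 rad
ℓ = θ/κ = 2.65829/1.64206 = 1.61888

1.6421 251.83 1.6189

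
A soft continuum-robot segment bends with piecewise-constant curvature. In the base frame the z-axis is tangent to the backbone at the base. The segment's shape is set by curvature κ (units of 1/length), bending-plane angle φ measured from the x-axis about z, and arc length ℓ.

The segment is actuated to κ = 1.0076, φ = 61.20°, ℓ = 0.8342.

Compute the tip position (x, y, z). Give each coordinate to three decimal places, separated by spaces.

θ = κ·ℓ = 1.0076 × 0.8342 = 0.84054 rad
ρ = (1 − cos θ)/κ = (1 − 0.66706)/1.0076 = 0.33043
z = sin θ / κ = 0.74500/1.0076 = 0.73938
x = ρ cos φ = 0.33043 × cos(61.20°) = 0.15918
y = ρ sin φ = 0.33043 × sin(61.20°) = 0.28956

0.159 0.290 0.739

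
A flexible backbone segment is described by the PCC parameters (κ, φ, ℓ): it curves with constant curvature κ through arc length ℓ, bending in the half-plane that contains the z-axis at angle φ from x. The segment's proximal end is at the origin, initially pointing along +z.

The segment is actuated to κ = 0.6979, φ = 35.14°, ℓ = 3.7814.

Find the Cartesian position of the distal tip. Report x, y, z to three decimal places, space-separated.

θ = κ·ℓ = 0.6979 × 3.7814 = 2.63904 rad
ρ = (1 − cos θ)/κ = (1 − -0.87636)/0.6979 = 2.68857
z = sin θ / κ = 0.48166/0.6979 = 0.69016
x = ρ cos φ = 2.68857 × cos(35.14°) = 2.19858
y = ρ sin φ = 2.68857 × sin(35.14°) = 1.54748

2.199 1.547 0.690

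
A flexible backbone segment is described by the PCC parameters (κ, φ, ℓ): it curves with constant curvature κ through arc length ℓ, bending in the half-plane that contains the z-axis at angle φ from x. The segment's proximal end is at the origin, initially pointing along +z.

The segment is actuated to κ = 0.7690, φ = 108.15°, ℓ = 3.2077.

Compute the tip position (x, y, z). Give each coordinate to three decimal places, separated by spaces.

-0.721 2.200 0.812

θ = κ·ℓ = 0.7690 × 3.2077 = 2.46672 rad
ρ = (1 − cos θ)/κ = (1 − -0.78079)/0.7690 = 2.31572
z = sin θ / κ = 0.62480/0.7690 = 0.81248
x = ρ cos φ = 2.31572 × cos(108.15°) = -0.72136
y = ρ sin φ = 2.31572 × sin(108.15°) = 2.20050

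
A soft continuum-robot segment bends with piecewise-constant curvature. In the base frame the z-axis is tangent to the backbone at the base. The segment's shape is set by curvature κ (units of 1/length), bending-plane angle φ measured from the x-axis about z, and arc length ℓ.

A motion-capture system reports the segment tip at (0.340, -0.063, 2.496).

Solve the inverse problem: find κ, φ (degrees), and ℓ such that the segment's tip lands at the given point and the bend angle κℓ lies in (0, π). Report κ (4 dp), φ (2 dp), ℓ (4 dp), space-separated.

0.1089 349.50 2.5278

ρ = √(x²+y²) = √(0.340² + -0.063²) = 0.34579
φ = atan2(y, x) mod 360° = atan2(-0.063, 0.340) = 349.5025°
|p|² = ρ² + z² = 0.34579² + 2.496² = 6.34959
κ = 2ρ / |p|² = 2×0.34579 / 6.34959 = 0.10892
θ = 2·atan2(ρ, z) = 2·atan2(0.34579, 2.496) = 0.27532 rad
ℓ = θ/κ = 0.27532/0.10892 = 2.52781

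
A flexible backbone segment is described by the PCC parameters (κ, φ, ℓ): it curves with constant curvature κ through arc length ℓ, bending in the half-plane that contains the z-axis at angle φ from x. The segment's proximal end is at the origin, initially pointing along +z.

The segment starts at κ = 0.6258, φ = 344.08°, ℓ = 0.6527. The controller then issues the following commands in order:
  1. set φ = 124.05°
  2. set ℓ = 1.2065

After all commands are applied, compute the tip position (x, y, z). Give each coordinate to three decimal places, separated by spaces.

-0.243 0.360 1.095

initial: κ=0.6258, φ=344.08°, ℓ=0.6527
cmd 1: set φ=124.05° → (κ,φ,ℓ)=(0.6258,124.05°,0.6527) → tip=(-0.0736,0.1089,0.6347)
cmd 2: set ℓ=1.2065 → (κ,φ,ℓ)=(0.6258,124.05°,1.2065) → tip=(-0.2431,0.3598,1.0951)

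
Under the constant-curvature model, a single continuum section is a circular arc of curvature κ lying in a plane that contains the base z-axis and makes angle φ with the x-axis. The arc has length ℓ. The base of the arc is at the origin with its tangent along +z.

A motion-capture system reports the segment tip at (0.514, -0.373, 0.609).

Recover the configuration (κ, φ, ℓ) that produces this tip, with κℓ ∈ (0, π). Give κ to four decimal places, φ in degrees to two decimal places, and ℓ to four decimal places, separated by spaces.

ρ = √(x²+y²) = √(0.514² + -0.373²) = 0.63508
φ = atan2(y, x) mod 360° = atan2(-0.373, 0.514) = 324.0323°
|p|² = ρ² + z² = 0.63508² + 0.609² = 0.77421
κ = 2ρ / |p|² = 2×0.63508 / 0.77421 = 1.64059
θ = 2·atan2(ρ, z) = 2·atan2(0.63508, 0.609) = 1.61271 rad
ℓ = θ/κ = 1.61271/1.64059 = 0.98301

1.6406 324.03 0.9830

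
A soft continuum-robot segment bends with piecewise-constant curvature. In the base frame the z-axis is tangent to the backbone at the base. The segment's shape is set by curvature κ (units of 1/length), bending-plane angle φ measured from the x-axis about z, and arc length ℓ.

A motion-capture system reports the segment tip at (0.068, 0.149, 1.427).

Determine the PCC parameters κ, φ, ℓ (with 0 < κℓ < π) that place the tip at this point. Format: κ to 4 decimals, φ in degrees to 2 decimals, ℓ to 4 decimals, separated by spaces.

ρ = √(x²+y²) = √(0.068² + 0.149²) = 0.16378
φ = atan2(y, x) mod 360° = atan2(0.149, 0.068) = 65.4692°
|p|² = ρ² + z² = 0.16378² + 1.427² = 2.06315
κ = 2ρ / |p|² = 2×0.16378 / 2.06315 = 0.15877
θ = 2·atan2(ρ, z) = 2·atan2(0.16378, 1.427) = 0.22855 rad
ℓ = θ/κ = 0.22855/0.15877 = 1.43950

0.1588 65.47 1.4395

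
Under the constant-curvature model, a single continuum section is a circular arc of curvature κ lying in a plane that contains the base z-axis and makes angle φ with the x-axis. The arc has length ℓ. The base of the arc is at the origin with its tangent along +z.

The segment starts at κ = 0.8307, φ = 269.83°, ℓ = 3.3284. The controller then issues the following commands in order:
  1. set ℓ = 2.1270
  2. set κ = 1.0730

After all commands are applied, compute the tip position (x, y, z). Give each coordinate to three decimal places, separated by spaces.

-0.005 -1.540 0.706

initial: κ=0.8307, φ=269.83°, ℓ=3.3284
cmd 1: set ℓ=2.1270 → (κ,φ,ℓ)=(0.8307,269.83°,2.1270) → tip=(-0.0043,-1.4384,1.1807)
cmd 2: set κ=1.0730 → (κ,φ,ℓ)=(1.0730,269.83°,2.1270) → tip=(-0.0046,-1.5405,0.7059)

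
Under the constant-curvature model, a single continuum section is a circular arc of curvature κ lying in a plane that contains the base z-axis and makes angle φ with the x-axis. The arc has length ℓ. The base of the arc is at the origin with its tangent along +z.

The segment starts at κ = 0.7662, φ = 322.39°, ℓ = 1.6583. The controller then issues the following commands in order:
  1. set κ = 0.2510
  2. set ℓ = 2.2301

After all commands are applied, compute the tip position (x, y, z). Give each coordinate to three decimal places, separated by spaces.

0.482 -0.371 2.115

initial: κ=0.7662, φ=322.39°, ℓ=1.6583
cmd 1: set κ=0.2510 → (κ,φ,ℓ)=(0.2510,322.39°,1.6583) → tip=(0.2695,-0.2076,1.6108)
cmd 2: set ℓ=2.2301 → (κ,φ,ℓ)=(0.2510,322.39°,2.2301) → tip=(0.4817,-0.3711,2.1155)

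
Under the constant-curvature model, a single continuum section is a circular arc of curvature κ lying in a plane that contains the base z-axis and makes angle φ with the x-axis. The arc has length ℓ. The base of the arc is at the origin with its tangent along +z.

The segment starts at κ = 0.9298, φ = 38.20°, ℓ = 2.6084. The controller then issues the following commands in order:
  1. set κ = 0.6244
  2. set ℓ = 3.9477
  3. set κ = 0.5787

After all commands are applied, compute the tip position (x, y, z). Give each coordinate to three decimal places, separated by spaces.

2.247 1.768 1.306

initial: κ=0.9298, φ=38.20°, ℓ=2.6084
cmd 1: set κ=0.6244 → (κ,φ,ℓ)=(0.6244,38.20°,2.6084) → tip=(1.3314,1.0477,1.5989)
cmd 2: set ℓ=3.9477 → (κ,φ,ℓ)=(0.6244,38.20°,3.9477) → tip=(2.2399,1.7626,1.0029)
cmd 3: set κ=0.5787 → (κ,φ,ℓ)=(0.5787,38.20°,3.9477) → tip=(2.2470,1.7682,1.3062)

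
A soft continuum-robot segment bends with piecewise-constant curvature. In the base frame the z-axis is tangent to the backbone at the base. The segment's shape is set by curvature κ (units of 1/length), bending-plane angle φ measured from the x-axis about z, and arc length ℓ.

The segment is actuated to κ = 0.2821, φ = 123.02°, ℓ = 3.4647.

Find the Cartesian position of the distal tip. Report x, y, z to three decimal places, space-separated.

θ = κ·ℓ = 0.2821 × 3.4647 = 0.97739 rad
ρ = (1 − cos θ)/κ = (1 − 0.55919)/0.2821 = 1.56261
z = sin θ / κ = 0.82904/0.2821 = 2.93882
x = ρ cos φ = 1.56261 × cos(123.02°) = -0.85152
y = ρ sin φ = 1.56261 × sin(123.02°) = 1.31022

-0.852 1.310 2.939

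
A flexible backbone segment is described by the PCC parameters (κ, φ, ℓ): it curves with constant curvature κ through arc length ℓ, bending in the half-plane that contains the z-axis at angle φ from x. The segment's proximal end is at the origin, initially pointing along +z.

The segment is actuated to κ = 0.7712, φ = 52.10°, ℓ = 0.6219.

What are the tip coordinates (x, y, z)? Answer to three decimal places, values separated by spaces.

0.090 0.115 0.598

θ = κ·ℓ = 0.7712 × 0.6219 = 0.47961 rad
ρ = (1 − cos θ)/κ = (1 − 0.88718)/0.7712 = 0.14630
z = sin θ / κ = 0.46143/0.7712 = 0.59833
x = ρ cos φ = 0.14630 × cos(52.10°) = 0.08987
y = ρ sin φ = 0.14630 × sin(52.10°) = 0.11544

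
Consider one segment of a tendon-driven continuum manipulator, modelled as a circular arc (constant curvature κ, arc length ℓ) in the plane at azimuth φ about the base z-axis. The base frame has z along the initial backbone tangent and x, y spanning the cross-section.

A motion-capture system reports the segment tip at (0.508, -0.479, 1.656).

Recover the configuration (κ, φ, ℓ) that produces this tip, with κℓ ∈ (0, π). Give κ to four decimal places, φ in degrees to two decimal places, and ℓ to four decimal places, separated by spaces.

0.4324 316.68 1.8458

ρ = √(x²+y²) = √(0.508² + -0.479²) = 0.69822
φ = atan2(y, x) mod 360° = atan2(-0.479, 0.508) = 316.6830°
|p|² = ρ² + z² = 0.69822² + 1.656² = 3.22984
κ = 2ρ / |p|² = 2×0.69822 / 3.22984 = 0.43235
θ = 2·atan2(ρ, z) = 2·atan2(0.69822, 1.656) = 0.79802 rad
ℓ = θ/κ = 0.79802/0.43235 = 1.84576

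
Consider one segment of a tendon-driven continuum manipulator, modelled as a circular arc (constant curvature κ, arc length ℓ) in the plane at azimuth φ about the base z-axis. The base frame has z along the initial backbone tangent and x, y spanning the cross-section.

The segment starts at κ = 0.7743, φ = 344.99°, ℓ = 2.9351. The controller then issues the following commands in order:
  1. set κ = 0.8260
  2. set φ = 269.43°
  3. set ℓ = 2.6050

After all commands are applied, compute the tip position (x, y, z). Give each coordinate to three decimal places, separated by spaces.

initial: κ=0.7743, φ=344.99°, ℓ=2.9351
cmd 1: set κ=0.8260 → (κ,φ,ℓ)=(0.8260,344.99°,2.9351) → tip=(2.0506,-0.5498,0.7957)
cmd 2: set φ=269.43° → (κ,φ,ℓ)=(0.8260,269.43°,2.9351) → tip=(-0.0211,-2.1230,0.7957)
cmd 3: set ℓ=2.6050 → (κ,φ,ℓ)=(0.8260,269.43°,2.6050) → tip=(-0.0187,-1.8750,1.0120)

-0.019 -1.875 1.012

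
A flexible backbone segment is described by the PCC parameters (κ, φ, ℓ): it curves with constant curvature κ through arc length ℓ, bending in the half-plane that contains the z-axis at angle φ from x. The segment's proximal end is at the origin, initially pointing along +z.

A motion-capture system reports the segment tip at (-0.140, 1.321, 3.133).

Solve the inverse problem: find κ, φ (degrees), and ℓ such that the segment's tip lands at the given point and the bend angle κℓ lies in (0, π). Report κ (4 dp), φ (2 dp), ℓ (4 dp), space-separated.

ρ = √(x²+y²) = √(-0.140² + 1.321²) = 1.32840
φ = atan2(y, x) mod 360° = atan2(1.321, -0.140) = 96.0496°
|p|² = ρ² + z² = 1.32840² + 3.133² = 11.58033
κ = 2ρ / |p|² = 2×1.32840 / 11.58033 = 0.22942
θ = 2·atan2(ρ, z) = 2·atan2(1.32840, 3.133) = 0.80205 rad
ℓ = θ/κ = 0.80205/0.22942 = 3.49594

0.2294 96.05 3.4959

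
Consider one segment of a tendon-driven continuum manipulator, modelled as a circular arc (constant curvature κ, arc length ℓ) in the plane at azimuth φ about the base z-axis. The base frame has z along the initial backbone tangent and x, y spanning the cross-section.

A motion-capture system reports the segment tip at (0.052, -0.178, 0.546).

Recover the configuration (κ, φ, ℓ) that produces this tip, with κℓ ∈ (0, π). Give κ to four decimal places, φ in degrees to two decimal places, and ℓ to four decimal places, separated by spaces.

ρ = √(x²+y²) = √(0.052² + -0.178²) = 0.18544
φ = atan2(y, x) mod 360° = atan2(-0.178, 0.052) = 286.2849°
|p|² = ρ² + z² = 0.18544² + 0.546² = 0.33250
κ = 2ρ / |p|² = 2×0.18544 / 0.33250 = 1.11542
θ = 2·atan2(ρ, z) = 2·atan2(0.18544, 0.546) = 0.65482 rad
ℓ = θ/κ = 0.65482/1.11542 = 0.58706

1.1154 286.28 0.5871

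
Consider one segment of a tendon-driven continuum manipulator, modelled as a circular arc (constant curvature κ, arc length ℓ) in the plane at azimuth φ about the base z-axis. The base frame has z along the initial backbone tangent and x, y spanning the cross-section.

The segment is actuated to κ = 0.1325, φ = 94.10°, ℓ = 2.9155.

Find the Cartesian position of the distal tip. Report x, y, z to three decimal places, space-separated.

θ = κ·ℓ = 0.1325 × 2.9155 = 0.38630 rad
ρ = (1 − cos θ)/κ = (1 − 0.92631)/0.1325 = 0.55617
z = sin θ / κ = 0.37677/0.1325 = 2.84353
x = ρ cos φ = 0.55617 × cos(94.10°) = -0.03976
y = ρ sin φ = 0.55617 × sin(94.10°) = 0.55474

-0.040 0.555 2.844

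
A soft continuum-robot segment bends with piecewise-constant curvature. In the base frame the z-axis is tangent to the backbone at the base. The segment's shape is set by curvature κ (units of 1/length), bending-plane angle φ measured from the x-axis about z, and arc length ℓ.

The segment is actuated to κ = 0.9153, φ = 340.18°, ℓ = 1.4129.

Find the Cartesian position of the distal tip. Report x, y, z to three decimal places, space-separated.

θ = κ·ℓ = 0.9153 × 1.4129 = 1.29323 rad
ρ = (1 − cos θ)/κ = (1 − 0.27402)/0.9153 = 0.79316
z = sin θ / κ = 0.96172/0.9153 = 1.05072
x = ρ cos φ = 0.79316 × cos(340.18°) = 0.74618
y = ρ sin φ = 0.79316 × sin(340.18°) = -0.26893

0.746 -0.269 1.051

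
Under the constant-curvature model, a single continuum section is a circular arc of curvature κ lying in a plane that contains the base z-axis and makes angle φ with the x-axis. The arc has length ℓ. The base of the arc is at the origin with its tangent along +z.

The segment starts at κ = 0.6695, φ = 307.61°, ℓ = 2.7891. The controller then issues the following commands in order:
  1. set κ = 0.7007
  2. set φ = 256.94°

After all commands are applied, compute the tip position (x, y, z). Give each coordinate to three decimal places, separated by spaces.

initial: κ=0.6695, φ=307.61°, ℓ=2.7891
cmd 1: set κ=0.7007 → (κ,φ,ℓ)=(0.7007,307.61°,2.7891) → tip=(1.1969,-1.5536,1.3235)
cmd 2: set φ=256.94° → (κ,φ,ℓ)=(0.7007,256.94°,2.7891) → tip=(-0.4432,-1.9104,1.3235)

-0.443 -1.910 1.323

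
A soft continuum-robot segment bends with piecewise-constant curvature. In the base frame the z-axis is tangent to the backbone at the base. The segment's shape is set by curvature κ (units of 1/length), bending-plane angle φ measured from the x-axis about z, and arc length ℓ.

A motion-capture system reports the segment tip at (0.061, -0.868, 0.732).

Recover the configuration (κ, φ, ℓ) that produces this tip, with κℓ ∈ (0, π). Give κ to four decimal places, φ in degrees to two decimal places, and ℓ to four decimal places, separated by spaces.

1.3460 274.02 1.2949

ρ = √(x²+y²) = √(0.061² + -0.868²) = 0.87014
φ = atan2(y, x) mod 360° = atan2(-0.868, 0.061) = 274.0199°
|p|² = ρ² + z² = 0.87014² + 0.732² = 1.29297
κ = 2ρ / |p|² = 2×0.87014 / 1.29297 = 1.34596
θ = 2·atan2(ρ, z) = 2·atan2(0.87014, 0.732) = 1.74282 rad
ℓ = θ/κ = 1.74282/1.34596 = 1.29485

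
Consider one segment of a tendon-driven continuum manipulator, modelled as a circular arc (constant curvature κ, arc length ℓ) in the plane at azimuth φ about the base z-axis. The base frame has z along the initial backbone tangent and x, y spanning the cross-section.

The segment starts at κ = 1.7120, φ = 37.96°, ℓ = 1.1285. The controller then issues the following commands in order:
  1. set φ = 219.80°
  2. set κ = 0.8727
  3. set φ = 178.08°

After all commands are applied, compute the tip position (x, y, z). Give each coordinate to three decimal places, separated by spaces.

initial: κ=1.7120, φ=37.96°, ℓ=1.1285
cmd 1: set φ=219.80° → (κ,φ,ℓ)=(1.7120,219.80°,1.1285) → tip=(-0.6074,-0.5060,0.5464)
cmd 2: set κ=0.8727 → (κ,φ,ℓ)=(0.8727,219.80°,1.1285) → tip=(-0.3935,-0.3279,0.9547)
cmd 3: set φ=178.08° → (κ,φ,ℓ)=(0.8727,178.08°,1.1285) → tip=(-0.5119,0.0172,0.9547)

-0.512 0.017 0.955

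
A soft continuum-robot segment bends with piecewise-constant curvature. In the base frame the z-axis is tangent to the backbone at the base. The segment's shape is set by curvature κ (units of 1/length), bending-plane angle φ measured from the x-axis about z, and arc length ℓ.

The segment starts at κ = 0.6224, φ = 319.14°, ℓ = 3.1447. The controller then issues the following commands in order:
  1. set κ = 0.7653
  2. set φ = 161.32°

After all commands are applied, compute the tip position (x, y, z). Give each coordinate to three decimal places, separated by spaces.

initial: κ=0.6224, φ=319.14°, ℓ=3.1447
cmd 1: set κ=0.7653 → (κ,φ,ℓ)=(0.7653,319.14°,3.1447) → tip=(1.7214,-1.4890,0.8762)
cmd 2: set φ=161.32° → (κ,φ,ℓ)=(0.7653,161.32°,3.1447) → tip=(-2.1562,0.7290,0.8762)

-2.156 0.729 0.876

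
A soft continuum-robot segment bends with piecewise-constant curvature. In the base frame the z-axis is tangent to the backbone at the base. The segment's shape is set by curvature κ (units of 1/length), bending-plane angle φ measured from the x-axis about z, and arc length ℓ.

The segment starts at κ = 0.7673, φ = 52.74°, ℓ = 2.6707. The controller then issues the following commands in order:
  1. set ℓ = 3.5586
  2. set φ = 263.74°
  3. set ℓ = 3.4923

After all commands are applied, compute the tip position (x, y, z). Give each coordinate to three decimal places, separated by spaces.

-0.269 -2.455 0.581

initial: κ=0.7673, φ=52.74°, ℓ=2.6707
cmd 1: set ℓ=3.5586 → (κ,φ,ℓ)=(0.7673,52.74°,3.5586) → tip=(1.5124,1.9881,0.5208)
cmd 2: set φ=263.74° → (κ,φ,ℓ)=(0.7673,263.74°,3.5586) → tip=(-0.2724,-2.4831,0.5208)
cmd 3: set ℓ=3.4923 → (κ,φ,ℓ)=(0.7673,263.74°,3.4923) → tip=(-0.2693,-2.4552,0.5809)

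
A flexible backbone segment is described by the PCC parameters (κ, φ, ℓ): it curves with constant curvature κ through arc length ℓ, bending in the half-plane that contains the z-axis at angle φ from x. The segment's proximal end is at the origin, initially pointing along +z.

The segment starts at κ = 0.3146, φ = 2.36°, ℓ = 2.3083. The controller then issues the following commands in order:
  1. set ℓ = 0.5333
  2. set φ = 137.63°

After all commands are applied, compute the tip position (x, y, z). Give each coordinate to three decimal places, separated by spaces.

initial: κ=0.3146, φ=2.36°, ℓ=2.3083
cmd 1: set ℓ=0.5333 → (κ,φ,ℓ)=(0.3146,2.36°,0.5333) → tip=(0.0446,0.0018,0.5308)
cmd 2: set φ=137.63° → (κ,φ,ℓ)=(0.3146,137.63°,0.5333) → tip=(-0.0330,0.0301,0.5308)

-0.033 0.030 0.531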